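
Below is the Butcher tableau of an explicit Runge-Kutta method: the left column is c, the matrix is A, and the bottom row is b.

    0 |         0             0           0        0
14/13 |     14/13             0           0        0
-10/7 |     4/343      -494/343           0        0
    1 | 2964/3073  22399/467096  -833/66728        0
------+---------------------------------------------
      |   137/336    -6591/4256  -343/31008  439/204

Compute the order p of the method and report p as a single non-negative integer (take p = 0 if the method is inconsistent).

b = (137/336, -6591/4256, -343/31008, 439/204)
c = (0, 14/13, -10/7, 1)
Ac = (0, 0, -76/49, 61/878)
Σ b_i: 137/336·1 + (-6591/4256)·1 + (-343/31008)·1 + 439/204·1 = 1 ✓
b·c: (-6591/4256)·14/13 + (-343/31008)·(-10/7) + 439/204·1 = 1/2 ✓
b·c²: (-6591/4256)·196/169 + (-343/31008)·100/49 + 439/204·1 = 1/3 ✓
b·Ac: (-343/31008)·(-76/49) + 439/204·61/878 = 1/6 ✓
b·c³: (-6591/4256)·2744/2197 + (-343/31008)·(-1000/343) + 439/204·1 = 1/4 ✓
b·(c∘Ac): (-343/31008)·760/343 + 439/204·61/878 = 1/8 ✓
b·Ac²: (-343/31008)·(-152/91) + 439/204·172/5707 = 1/12 ✓
b·A²c: 439/204·17/878 = 1/24 ✓; 4 stages ⇒ order 4.

4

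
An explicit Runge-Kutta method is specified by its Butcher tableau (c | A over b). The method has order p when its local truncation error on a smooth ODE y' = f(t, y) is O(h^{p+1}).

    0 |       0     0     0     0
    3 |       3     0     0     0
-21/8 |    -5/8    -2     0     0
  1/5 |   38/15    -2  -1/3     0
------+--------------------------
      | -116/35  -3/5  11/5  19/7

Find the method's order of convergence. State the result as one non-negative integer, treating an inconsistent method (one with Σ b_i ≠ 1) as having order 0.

1

b = (-116/35, -3/5, 11/5, 19/7)
c = (0, 3, -21/8, 1/5)
Ac = (0, 0, -6, -41/8)
Σ b_i: (-116/35)·1 + (-3/5)·1 + 11/5·1 + 19/7·1 = 1 ✓
b·c: (-3/5)·3 + 11/5·(-21/8) + 19/7·1/5 = -1969/280 ≠ 1/2 ⇒ order 1.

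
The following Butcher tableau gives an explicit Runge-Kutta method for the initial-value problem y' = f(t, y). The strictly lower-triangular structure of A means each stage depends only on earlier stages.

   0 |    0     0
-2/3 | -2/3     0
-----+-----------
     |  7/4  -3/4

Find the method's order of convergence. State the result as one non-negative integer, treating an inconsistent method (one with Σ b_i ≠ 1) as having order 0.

b = (7/4, -3/4)
c = (0, -2/3)
Σ b_i: 7/4·1 + (-3/4)·1 = 1 ✓
b·c: (-3/4)·(-2/3) = 1/2 ✓; 2 stages ⇒ order 2.

2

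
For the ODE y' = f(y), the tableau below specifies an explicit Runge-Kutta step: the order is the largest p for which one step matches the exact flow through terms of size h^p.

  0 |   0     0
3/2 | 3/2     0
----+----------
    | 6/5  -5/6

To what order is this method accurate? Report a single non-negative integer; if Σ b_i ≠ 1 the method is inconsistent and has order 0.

b = (6/5, -5/6)
c = (0, 3/2)
Σ b_i: 6/5·1 + (-5/6)·1 = 11/30 ≠ 1 ⇒ order 0.

0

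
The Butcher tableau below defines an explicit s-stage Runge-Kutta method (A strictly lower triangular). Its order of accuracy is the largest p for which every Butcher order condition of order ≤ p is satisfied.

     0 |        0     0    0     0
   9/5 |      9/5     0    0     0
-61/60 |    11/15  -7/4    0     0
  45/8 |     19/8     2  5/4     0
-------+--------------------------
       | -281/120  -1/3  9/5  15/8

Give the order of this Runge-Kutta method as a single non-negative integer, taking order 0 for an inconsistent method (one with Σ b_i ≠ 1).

1

b = (-281/120, -1/3, 9/5, 15/8)
c = (0, 9/5, -61/60, 45/8)
Ac = (0, 0, -63/20, 559/240)
Σ b_i: (-281/120)·1 + (-1/3)·1 + 9/5·1 + 15/8·1 = 1 ✓
b·c: (-1/3)·9/5 + 9/5·(-61/60) + 15/8·45/8 = 12987/1600 ≠ 1/2 ⇒ order 1.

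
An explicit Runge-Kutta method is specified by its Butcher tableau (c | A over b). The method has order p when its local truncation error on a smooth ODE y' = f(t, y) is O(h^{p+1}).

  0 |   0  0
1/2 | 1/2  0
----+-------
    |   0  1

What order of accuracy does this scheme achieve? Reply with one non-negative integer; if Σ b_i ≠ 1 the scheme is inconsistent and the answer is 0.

2

b = (0, 1)
c = (0, 1/2)
Σ b_i: 1·1 = 1 ✓
b·c: 1·1/2 = 1/2 ✓; 2 stages ⇒ order 2.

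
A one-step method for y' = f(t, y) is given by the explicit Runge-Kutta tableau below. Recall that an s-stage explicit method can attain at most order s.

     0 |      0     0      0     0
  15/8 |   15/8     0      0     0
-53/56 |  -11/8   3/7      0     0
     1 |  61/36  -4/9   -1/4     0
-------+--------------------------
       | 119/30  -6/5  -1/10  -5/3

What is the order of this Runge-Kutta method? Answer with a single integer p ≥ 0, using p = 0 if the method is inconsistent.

b = (119/30, -6/5, -1/10, -5/3)
c = (0, 15/8, -53/56, 1)
Ac = (0, 0, 45/56, -401/672)
Σ b_i: 119/30·1 + (-6/5)·1 + (-1/10)·1 + (-5/3)·1 = 1 ✓
b·c: (-6/5)·15/8 + (-1/10)·(-53/56) + (-5/3)·1 = -6421/1680 ≠ 1/2 ⇒ order 1.

1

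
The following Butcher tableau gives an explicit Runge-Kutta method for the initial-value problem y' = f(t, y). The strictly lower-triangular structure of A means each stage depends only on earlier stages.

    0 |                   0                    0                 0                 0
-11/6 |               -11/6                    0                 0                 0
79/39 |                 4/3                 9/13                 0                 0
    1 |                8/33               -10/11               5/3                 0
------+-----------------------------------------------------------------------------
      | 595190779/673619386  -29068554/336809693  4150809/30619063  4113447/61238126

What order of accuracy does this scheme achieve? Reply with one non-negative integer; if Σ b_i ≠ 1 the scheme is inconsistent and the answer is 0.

b = (595190779/673619386, -29068554/336809693, 4150809/30619063, 4113447/61238126)
c = (0, -11/6, 79/39, 1)
Ac = (0, 0, -33/26, 590/117)
Σ b_i: 595190779/673619386·1 + (-29068554/336809693)·1 + 4150809/30619063·1 + 4113447/61238126·1 = 1 ✓
b·c: (-29068554/336809693)·(-11/6) + 4150809/30619063·79/39 + 4113447/61238126·1 = 1/2 ✓
b·c²: (-29068554/336809693)·121/36 + 4150809/30619063·6241/1521 + 4113447/61238126·1 = 1/3 ✓
b·Ac: 4150809/30619063·(-33/26) + 4113447/61238126·590/117 = 1/6 ✓
b·c³: (-29068554/336809693)·(-1331/216) + 4150809/30619063·493039/59319 + 4113447/61238126·1 = 24729393677/14329721484 ≠ 1/4 ⇒ order 3.
b·(c∘Ac): 4150809/30619063·(-869/338) + 4113447/61238126·590/117 = -1801457/183714378 ≠ 1/8
b·Ac²: 4150809/30619063·121/52 + 4113447/61238126·34525/9126 = 4080843163/7164860742 ≠ 1/12
b·A²c: 4113447/61238126·(-55/26) = -17403045/122476252 ≠ 1/24

3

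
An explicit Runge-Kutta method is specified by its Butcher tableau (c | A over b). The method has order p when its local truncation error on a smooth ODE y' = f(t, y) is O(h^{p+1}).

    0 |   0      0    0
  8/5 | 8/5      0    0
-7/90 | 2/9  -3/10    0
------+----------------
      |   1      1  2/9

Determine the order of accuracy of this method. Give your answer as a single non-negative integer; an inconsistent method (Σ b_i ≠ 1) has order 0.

0

b = (1, 1, 2/9)
c = (0, 8/5, -7/90)
Ac = (0, 0, -12/25)
Σ b_i: 1·1 + 1·1 + 2/9·1 = 20/9 ≠ 1 ⇒ order 0.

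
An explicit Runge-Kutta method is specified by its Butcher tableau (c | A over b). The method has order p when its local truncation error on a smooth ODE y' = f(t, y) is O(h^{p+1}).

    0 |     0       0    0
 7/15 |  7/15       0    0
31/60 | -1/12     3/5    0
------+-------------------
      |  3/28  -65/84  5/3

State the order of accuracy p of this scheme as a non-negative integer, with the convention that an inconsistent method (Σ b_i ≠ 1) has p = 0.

b = (3/28, -65/84, 5/3)
c = (0, 7/15, 31/60)
Ac = (0, 0, 7/25)
Σ b_i: 3/28·1 + (-65/84)·1 + 5/3·1 = 1 ✓
b·c: (-65/84)·7/15 + 5/3·31/60 = 1/2 ✓
b·c²: (-65/84)·49/225 + 5/3·961/3600 = 199/720 ≠ 1/3 ⇒ order 2.
b·Ac: 5/3·7/25 = 7/15 ≠ 1/6

2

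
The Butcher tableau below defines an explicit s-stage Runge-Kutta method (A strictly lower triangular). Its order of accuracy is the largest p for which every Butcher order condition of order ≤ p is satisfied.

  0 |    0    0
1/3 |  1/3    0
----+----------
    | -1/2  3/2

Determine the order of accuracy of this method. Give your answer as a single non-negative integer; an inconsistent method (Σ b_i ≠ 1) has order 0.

2

b = (-1/2, 3/2)
c = (0, 1/3)
Σ b_i: (-1/2)·1 + 3/2·1 = 1 ✓
b·c: 3/2·1/3 = 1/2 ✓; 2 stages ⇒ order 2.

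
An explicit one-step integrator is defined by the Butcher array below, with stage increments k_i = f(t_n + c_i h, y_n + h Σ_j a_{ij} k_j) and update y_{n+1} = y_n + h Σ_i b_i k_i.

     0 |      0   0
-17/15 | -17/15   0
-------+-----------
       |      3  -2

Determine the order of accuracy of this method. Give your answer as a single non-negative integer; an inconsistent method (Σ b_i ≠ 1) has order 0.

b = (3, -2)
c = (0, -17/15)
Σ b_i: 3·1 + (-2)·1 = 1 ✓
b·c: (-2)·(-17/15) = 34/15 ≠ 1/2 ⇒ order 1.

1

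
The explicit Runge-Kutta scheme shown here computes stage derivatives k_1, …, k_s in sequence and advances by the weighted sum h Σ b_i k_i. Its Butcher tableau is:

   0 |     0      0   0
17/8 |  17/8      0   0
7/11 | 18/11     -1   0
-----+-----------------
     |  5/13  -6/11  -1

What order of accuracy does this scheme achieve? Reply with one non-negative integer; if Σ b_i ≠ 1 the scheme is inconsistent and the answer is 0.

b = (5/13, -6/11, -1)
c = (0, 17/8, 7/11)
Ac = (0, 0, -17/8)
Σ b_i: 5/13·1 + (-6/11)·1 + (-1)·1 = -166/143 ≠ 1 ⇒ order 0.

0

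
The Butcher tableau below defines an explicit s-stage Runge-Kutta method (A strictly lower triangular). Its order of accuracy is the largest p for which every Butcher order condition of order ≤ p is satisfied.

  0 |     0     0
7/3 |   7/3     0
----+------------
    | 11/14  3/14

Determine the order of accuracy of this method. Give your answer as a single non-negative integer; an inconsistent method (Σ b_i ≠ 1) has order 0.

b = (11/14, 3/14)
c = (0, 7/3)
Σ b_i: 11/14·1 + 3/14·1 = 1 ✓
b·c: 3/14·7/3 = 1/2 ✓; 2 stages ⇒ order 2.

2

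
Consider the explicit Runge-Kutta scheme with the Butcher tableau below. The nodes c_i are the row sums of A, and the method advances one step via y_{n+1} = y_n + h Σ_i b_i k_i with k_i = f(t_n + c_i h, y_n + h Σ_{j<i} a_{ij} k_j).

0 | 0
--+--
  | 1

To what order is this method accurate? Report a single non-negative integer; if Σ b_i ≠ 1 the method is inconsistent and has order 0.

1

b = (1)
c = (0)
Σ b_i: 1·1 = 1 ✓; 1 stage ⇒ order 1.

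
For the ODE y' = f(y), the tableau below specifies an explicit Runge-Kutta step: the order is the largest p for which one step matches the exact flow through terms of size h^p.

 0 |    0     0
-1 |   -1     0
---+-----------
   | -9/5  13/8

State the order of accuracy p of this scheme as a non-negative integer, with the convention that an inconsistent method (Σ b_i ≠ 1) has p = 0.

0

b = (-9/5, 13/8)
c = (0, -1)
Σ b_i: (-9/5)·1 + 13/8·1 = -7/40 ≠ 1 ⇒ order 0.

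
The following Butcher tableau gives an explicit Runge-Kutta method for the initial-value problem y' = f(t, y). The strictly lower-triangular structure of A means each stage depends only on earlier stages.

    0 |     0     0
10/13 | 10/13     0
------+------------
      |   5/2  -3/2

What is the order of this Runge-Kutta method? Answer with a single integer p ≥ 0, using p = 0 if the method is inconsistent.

1

b = (5/2, -3/2)
c = (0, 10/13)
Σ b_i: 5/2·1 + (-3/2)·1 = 1 ✓
b·c: (-3/2)·10/13 = -15/13 ≠ 1/2 ⇒ order 1.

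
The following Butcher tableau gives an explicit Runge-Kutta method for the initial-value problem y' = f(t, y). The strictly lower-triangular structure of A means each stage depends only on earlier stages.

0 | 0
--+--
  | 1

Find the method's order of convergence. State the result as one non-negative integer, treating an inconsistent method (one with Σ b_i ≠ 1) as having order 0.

1

b = (1)
c = (0)
Σ b_i: 1·1 = 1 ✓; 1 stage ⇒ order 1.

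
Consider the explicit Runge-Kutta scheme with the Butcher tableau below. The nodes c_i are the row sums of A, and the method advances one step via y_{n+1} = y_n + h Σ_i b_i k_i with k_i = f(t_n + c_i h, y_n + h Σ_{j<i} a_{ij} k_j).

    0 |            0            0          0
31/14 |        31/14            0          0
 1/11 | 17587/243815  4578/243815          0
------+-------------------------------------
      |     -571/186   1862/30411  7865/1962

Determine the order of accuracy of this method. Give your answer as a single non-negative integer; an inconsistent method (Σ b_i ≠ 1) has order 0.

3

b = (-571/186, 1862/30411, 7865/1962)
c = (0, 31/14, 1/11)
Ac = (0, 0, 327/7865)
Σ b_i: (-571/186)·1 + 1862/30411·1 + 7865/1962·1 = 1 ✓
b·c: 1862/30411·31/14 + 7865/1962·1/11 = 1/2 ✓
b·c²: 1862/30411·961/196 + 7865/1962·1/121 = 1/3 ✓
b·Ac: 7865/1962·327/7865 = 1/6 ✓; 3 stages ⇒ order 3.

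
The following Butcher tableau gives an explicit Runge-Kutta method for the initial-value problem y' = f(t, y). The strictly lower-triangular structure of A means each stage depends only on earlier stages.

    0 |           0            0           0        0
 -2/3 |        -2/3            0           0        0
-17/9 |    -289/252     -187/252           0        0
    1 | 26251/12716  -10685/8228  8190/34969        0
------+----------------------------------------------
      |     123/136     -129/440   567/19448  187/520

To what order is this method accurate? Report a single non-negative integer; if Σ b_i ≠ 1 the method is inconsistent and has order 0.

b = (123/136, -129/440, 567/19448, 187/520)
c = (0, -2/3, -17/9, 1)
Ac = (0, 0, 187/378, 475/1122)
Σ b_i: 123/136·1 + (-129/440)·1 + 567/19448·1 + 187/520·1 = 1 ✓
b·c: (-129/440)·(-2/3) + 567/19448·(-17/9) + 187/520·1 = 1/2 ✓
b·c²: (-129/440)·4/9 + 567/19448·289/81 + 187/520·1 = 1/3 ✓
b·Ac: 567/19448·187/378 + 187/520·475/1122 = 1/6 ✓
b·c³: (-129/440)·(-8/27) + 567/19448·(-4913/729) + 187/520·1 = 1/4 ✓
b·(c∘Ac): 567/19448·(-3179/3402) + 187/520·475/1122 = 1/8 ✓
b·Ac²: 567/19448·(-187/567) + 187/520·145/561 = 1/12 ✓
b·A²c: 187/520·65/561 = 1/24 ✓; 4 stages ⇒ order 4.

4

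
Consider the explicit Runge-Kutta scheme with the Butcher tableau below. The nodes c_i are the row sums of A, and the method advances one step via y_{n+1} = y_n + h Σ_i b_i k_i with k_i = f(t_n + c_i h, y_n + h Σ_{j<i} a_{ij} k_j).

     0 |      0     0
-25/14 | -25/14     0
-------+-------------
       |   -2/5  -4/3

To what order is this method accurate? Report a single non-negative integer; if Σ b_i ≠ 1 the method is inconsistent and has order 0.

b = (-2/5, -4/3)
c = (0, -25/14)
Σ b_i: (-2/5)·1 + (-4/3)·1 = -26/15 ≠ 1 ⇒ order 0.

0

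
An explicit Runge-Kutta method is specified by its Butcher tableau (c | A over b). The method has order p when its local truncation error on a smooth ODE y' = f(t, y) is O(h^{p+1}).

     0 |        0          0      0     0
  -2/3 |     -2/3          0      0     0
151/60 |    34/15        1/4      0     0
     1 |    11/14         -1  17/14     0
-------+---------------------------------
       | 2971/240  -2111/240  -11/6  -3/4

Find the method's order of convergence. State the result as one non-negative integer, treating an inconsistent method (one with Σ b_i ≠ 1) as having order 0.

b = (2971/240, -2111/240, -11/6, -3/4)
c = (0, -2/3, 151/60, 1)
Ac = (0, 0, -1/6, 3127/840)
Σ b_i: 2971/240·1 + (-2111/240)·1 + (-11/6)·1 + (-3/4)·1 = 1 ✓
b·c: (-2111/240)·(-2/3) + (-11/6)·151/60 + (-3/4)·1 = 1/2 ✓
b·c²: (-2111/240)·4/9 + (-11/6)·22801/3600 + (-3/4)·1 = -351451/21600 ≠ 1/3 ⇒ order 2.
b·Ac: (-11/6)·(-1/6) + (-3/4)·3127/840 = -25063/10080 ≠ 1/6

2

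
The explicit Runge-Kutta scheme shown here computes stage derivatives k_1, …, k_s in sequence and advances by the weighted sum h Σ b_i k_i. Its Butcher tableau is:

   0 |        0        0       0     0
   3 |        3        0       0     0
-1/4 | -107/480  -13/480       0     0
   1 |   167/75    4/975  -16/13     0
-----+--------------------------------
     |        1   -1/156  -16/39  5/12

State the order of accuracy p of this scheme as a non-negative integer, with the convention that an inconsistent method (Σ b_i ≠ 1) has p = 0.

4

b = (1, -1/156, -16/39, 5/12)
c = (0, 3, -1/4, 1)
Ac = (0, 0, -13/160, 8/25)
Σ b_i: 1·1 + (-1/156)·1 + (-16/39)·1 + 5/12·1 = 1 ✓
b·c: (-1/156)·3 + (-16/39)·(-1/4) + 5/12·1 = 1/2 ✓
b·c²: (-1/156)·9 + (-16/39)·1/16 + 5/12·1 = 1/3 ✓
b·Ac: (-16/39)·(-13/160) + 5/12·8/25 = 1/6 ✓
b·c³: (-1/156)·27 + (-16/39)·(-1/64) + 5/12·1 = 1/4 ✓
b·(c∘Ac): (-16/39)·13/640 + 5/12·8/25 = 1/8 ✓
b·Ac²: (-16/39)·(-39/160) + 5/12·(-1/25) = 1/12 ✓
b·A²c: 5/12·1/10 = 1/24 ✓; 4 stages ⇒ order 4.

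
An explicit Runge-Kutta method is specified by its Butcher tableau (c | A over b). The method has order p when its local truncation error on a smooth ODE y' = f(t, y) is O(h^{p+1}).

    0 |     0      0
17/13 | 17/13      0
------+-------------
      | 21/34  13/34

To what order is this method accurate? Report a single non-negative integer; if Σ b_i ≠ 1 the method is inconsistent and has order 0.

2

b = (21/34, 13/34)
c = (0, 17/13)
Σ b_i: 21/34·1 + 13/34·1 = 1 ✓
b·c: 13/34·17/13 = 1/2 ✓; 2 stages ⇒ order 2.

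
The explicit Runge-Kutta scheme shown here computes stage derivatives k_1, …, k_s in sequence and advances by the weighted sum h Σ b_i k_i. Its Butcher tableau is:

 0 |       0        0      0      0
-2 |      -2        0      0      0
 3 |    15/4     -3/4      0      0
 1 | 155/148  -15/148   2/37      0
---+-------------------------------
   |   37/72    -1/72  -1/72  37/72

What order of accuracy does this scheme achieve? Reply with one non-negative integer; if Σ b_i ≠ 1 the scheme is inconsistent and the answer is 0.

b = (37/72, -1/72, -1/72, 37/72)
c = (0, -2, 3, 1)
Ac = (0, 0, 3/2, 27/74)
Σ b_i: 37/72·1 + (-1/72)·1 + (-1/72)·1 + 37/72·1 = 1 ✓
b·c: (-1/72)·(-2) + (-1/72)·3 + 37/72·1 = 1/2 ✓
b·c²: (-1/72)·4 + (-1/72)·9 + 37/72·1 = 1/3 ✓
b·Ac: (-1/72)·3/2 + 37/72·27/74 = 1/6 ✓
b·c³: (-1/72)·(-8) + (-1/72)·27 + 37/72·1 = 1/4 ✓
b·(c∘Ac): (-1/72)·9/2 + 37/72·27/74 = 1/8 ✓
b·Ac²: (-1/72)·(-3) + 37/72·3/37 = 1/12 ✓
b·A²c: 37/72·3/37 = 1/24 ✓; 4 stages ⇒ order 4.

4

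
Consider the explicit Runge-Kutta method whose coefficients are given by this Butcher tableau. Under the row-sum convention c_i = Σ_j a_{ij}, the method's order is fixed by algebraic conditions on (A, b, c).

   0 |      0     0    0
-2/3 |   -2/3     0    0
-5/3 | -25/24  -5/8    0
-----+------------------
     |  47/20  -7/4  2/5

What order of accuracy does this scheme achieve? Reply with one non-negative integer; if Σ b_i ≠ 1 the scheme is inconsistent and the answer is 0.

b = (47/20, -7/4, 2/5)
c = (0, -2/3, -5/3)
Ac = (0, 0, 5/12)
Σ b_i: 47/20·1 + (-7/4)·1 + 2/5·1 = 1 ✓
b·c: (-7/4)·(-2/3) + 2/5·(-5/3) = 1/2 ✓
b·c²: (-7/4)·4/9 + 2/5·25/9 = 1/3 ✓
b·Ac: 2/5·5/12 = 1/6 ✓; 3 stages ⇒ order 3.

3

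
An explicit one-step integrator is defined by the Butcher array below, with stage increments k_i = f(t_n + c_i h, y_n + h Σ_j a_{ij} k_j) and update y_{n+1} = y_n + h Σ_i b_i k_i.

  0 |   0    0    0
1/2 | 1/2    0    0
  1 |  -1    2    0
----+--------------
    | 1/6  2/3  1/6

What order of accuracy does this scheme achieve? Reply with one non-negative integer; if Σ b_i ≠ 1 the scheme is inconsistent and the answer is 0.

b = (1/6, 2/3, 1/6)
c = (0, 1/2, 1)
Ac = (0, 0, 1)
Σ b_i: 1/6·1 + 2/3·1 + 1/6·1 = 1 ✓
b·c: 2/3·1/2 + 1/6·1 = 1/2 ✓
b·c²: 2/3·1/4 + 1/6·1 = 1/3 ✓
b·Ac: 1/6·1 = 1/6 ✓; 3 stages ⇒ order 3.

3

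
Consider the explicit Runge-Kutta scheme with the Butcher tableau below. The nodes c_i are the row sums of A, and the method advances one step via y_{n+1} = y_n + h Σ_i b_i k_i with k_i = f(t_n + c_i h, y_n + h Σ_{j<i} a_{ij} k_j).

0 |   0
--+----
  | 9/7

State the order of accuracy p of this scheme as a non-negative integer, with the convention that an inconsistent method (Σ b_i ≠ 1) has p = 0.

0

b = (9/7)
c = (0)
Σ b_i: 9/7·1 = 9/7 ≠ 1 ⇒ order 0.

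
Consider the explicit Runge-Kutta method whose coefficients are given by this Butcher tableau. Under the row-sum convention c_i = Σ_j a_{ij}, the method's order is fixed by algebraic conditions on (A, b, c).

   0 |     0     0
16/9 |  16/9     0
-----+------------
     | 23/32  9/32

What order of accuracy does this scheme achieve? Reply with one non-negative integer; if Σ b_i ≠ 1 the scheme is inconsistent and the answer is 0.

b = (23/32, 9/32)
c = (0, 16/9)
Σ b_i: 23/32·1 + 9/32·1 = 1 ✓
b·c: 9/32·16/9 = 1/2 ✓; 2 stages ⇒ order 2.

2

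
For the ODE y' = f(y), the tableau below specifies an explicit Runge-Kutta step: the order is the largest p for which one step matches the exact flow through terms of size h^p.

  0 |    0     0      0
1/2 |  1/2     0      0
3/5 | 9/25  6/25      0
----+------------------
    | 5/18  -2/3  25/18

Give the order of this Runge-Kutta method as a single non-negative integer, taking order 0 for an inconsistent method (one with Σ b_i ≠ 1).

b = (5/18, -2/3, 25/18)
c = (0, 1/2, 3/5)
Ac = (0, 0, 3/25)
Σ b_i: 5/18·1 + (-2/3)·1 + 25/18·1 = 1 ✓
b·c: (-2/3)·1/2 + 25/18·3/5 = 1/2 ✓
b·c²: (-2/3)·1/4 + 25/18·9/25 = 1/3 ✓
b·Ac: 25/18·3/25 = 1/6 ✓; 3 stages ⇒ order 3.

3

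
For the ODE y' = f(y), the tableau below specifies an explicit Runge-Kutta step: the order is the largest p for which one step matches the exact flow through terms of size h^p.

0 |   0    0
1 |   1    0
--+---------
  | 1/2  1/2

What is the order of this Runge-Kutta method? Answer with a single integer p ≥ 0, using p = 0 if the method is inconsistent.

b = (1/2, 1/2)
c = (0, 1)
Σ b_i: 1/2·1 + 1/2·1 = 1 ✓
b·c: 1/2·1 = 1/2 ✓; 2 stages ⇒ order 2.

2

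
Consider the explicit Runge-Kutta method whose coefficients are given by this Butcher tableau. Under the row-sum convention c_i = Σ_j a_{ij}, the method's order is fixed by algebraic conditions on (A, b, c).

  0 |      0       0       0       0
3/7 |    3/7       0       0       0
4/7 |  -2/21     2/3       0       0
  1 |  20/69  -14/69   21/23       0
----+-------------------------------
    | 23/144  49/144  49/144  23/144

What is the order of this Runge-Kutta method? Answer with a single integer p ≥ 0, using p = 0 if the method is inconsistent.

4

b = (23/144, 49/144, 49/144, 23/144)
c = (0, 3/7, 4/7, 1)
Ac = (0, 0, 2/7, 10/23)
Σ b_i: 23/144·1 + 49/144·1 + 49/144·1 + 23/144·1 = 1 ✓
b·c: 49/144·3/7 + 49/144·4/7 + 23/144·1 = 1/2 ✓
b·c²: 49/144·9/49 + 49/144·16/49 + 23/144·1 = 1/3 ✓
b·Ac: 49/144·2/7 + 23/144·10/23 = 1/6 ✓
b·c³: 49/144·27/343 + 49/144·64/343 + 23/144·1 = 1/4 ✓
b·(c∘Ac): 49/144·8/49 + 23/144·10/23 = 1/8 ✓
b·Ac²: 49/144·6/49 + 23/144·6/23 = 1/12 ✓
b·A²c: 23/144·6/23 = 1/24 ✓; 4 stages ⇒ order 4.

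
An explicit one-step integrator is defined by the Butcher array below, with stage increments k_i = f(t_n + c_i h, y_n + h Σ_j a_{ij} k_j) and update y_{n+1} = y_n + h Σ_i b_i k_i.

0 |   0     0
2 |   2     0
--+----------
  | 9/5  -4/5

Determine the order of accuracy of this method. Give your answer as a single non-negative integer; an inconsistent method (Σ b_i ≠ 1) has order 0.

1

b = (9/5, -4/5)
c = (0, 2)
Σ b_i: 9/5·1 + (-4/5)·1 = 1 ✓
b·c: (-4/5)·2 = -8/5 ≠ 1/2 ⇒ order 1.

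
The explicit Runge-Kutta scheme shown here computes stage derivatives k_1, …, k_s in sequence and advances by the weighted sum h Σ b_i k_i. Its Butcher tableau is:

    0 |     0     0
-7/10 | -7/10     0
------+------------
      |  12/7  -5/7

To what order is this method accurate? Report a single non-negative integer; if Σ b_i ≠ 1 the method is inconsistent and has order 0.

2

b = (12/7, -5/7)
c = (0, -7/10)
Σ b_i: 12/7·1 + (-5/7)·1 = 1 ✓
b·c: (-5/7)·(-7/10) = 1/2 ✓; 2 stages ⇒ order 2.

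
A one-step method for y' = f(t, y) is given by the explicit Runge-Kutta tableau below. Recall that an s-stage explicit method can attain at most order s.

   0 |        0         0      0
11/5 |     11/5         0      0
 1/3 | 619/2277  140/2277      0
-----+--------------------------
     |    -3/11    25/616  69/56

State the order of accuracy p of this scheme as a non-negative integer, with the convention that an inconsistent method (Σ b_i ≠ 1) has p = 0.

3

b = (-3/11, 25/616, 69/56)
c = (0, 11/5, 1/3)
Ac = (0, 0, 28/207)
Σ b_i: (-3/11)·1 + 25/616·1 + 69/56·1 = 1 ✓
b·c: 25/616·11/5 + 69/56·1/3 = 1/2 ✓
b·c²: 25/616·121/25 + 69/56·1/9 = 1/3 ✓
b·Ac: 69/56·28/207 = 1/6 ✓; 3 stages ⇒ order 3.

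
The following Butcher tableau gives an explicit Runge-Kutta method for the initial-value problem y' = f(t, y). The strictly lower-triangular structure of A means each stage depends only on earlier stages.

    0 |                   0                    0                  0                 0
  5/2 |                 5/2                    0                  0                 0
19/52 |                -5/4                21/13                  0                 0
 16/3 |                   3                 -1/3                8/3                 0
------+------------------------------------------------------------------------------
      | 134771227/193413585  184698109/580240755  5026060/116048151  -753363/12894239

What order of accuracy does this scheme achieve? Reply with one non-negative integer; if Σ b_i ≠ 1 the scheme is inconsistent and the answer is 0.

3

b = (134771227/193413585, 184698109/580240755, 5026060/116048151, -753363/12894239)
c = (0, 5/2, 19/52, 16/3)
Ac = (0, 0, 105/26, 11/78)
Σ b_i: 134771227/193413585·1 + 184698109/580240755·1 + 5026060/116048151·1 + (-753363/12894239)·1 = 1 ✓
b·c: 184698109/580240755·5/2 + 5026060/116048151·19/52 + (-753363/12894239)·16/3 = 1/2 ✓
b·c²: 184698109/580240755·25/4 + 5026060/116048151·361/2704 + (-753363/12894239)·256/9 = 1/3 ✓
b·Ac: 5026060/116048151·105/26 + (-753363/12894239)·11/78 = 1/6 ✓
b·c³: 184698109/580240755·125/8 + 5026060/116048151·6859/140608 + (-753363/12894239)·4096/27 = -10426920957/2682001712 ≠ 1/4 ⇒ order 3.
b·(c∘Ac): 5026060/116048151·1995/1352 + (-753363/12894239)·88/117 = 1544483/77365434 ≠ 1/8
b·Ac²: 5026060/116048151·525/52 + (-753363/12894239)·(-3503/2028) = 1082562853/2011501284 ≠ 1/12
b·A²c: (-753363/12894239)·140/13 = -8113140/12894239 ≠ 1/24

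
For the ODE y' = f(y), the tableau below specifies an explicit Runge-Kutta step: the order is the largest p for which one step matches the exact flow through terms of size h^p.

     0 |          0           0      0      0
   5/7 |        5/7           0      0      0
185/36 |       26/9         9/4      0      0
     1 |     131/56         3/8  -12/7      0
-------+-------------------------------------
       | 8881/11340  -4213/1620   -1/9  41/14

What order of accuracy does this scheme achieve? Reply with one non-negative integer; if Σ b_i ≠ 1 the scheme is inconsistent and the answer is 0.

2

b = (8881/11340, -4213/1620, -1/9, 41/14)
c = (0, 5/7, 185/36, 1)
Ac = (0, 0, 45/28, -205/24)
Σ b_i: 8881/11340·1 + (-4213/1620)·1 + (-1/9)·1 + 41/14·1 = 1 ✓
b·c: (-4213/1620)·5/7 + (-1/9)·185/36 + 41/14·1 = 1/2 ✓
b·c²: (-4213/1620)·25/49 + (-1/9)·34225/1296 + 41/14·1 = -761581/571536 ≠ 1/3 ⇒ order 2.
b·Ac: (-1/9)·45/28 + 41/14·(-205/24) = -8465/336 ≠ 1/6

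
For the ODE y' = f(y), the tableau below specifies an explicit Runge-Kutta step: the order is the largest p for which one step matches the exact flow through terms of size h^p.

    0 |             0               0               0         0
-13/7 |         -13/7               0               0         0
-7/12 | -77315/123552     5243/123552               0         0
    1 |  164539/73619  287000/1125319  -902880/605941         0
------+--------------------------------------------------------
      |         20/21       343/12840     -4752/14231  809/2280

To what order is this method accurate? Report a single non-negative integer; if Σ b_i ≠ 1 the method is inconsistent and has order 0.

4

b = (20/21, 343/12840, -4752/14231, 809/2280)
c = (0, -13/7, -7/12, 1)
Ac = (0, 0, -749/9504, 320/809)
Σ b_i: 20/21·1 + 343/12840·1 + (-4752/14231)·1 + 809/2280·1 = 1 ✓
b·c: 343/12840·(-13/7) + (-4752/14231)·(-7/12) + 809/2280·1 = 1/2 ✓
b·c²: 343/12840·169/49 + (-4752/14231)·49/144 + 809/2280·1 = 1/3 ✓
b·Ac: (-4752/14231)·(-749/9504) + 809/2280·320/809 = 1/6 ✓
b·c³: 343/12840·(-2197/343) + (-4752/14231)·(-343/1728) + 809/2280·1 = 1/4 ✓
b·(c∘Ac): (-4752/14231)·5243/114048 + 809/2280·320/809 = 1/8 ✓
b·Ac²: (-4752/14231)·1391/9504 + 809/2280·2110/5663 = 1/12 ✓
b·A²c: 809/2280·95/809 = 1/24 ✓; 4 stages ⇒ order 4.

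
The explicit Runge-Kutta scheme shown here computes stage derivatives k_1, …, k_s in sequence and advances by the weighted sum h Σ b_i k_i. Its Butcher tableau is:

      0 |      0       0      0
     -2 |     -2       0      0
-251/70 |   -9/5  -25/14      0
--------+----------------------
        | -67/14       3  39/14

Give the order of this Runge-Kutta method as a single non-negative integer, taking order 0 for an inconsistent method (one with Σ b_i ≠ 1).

1

b = (-67/14, 3, 39/14)
c = (0, -2, -251/70)
Ac = (0, 0, 25/7)
Σ b_i: (-67/14)·1 + 3·1 + 39/14·1 = 1 ✓
b·c: 3·(-2) + 39/14·(-251/70) = -15669/980 ≠ 1/2 ⇒ order 1.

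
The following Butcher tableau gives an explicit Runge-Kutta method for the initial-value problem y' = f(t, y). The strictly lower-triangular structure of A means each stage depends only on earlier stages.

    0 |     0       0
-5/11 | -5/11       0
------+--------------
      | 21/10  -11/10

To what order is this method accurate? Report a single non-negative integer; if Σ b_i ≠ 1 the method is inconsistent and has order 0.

b = (21/10, -11/10)
c = (0, -5/11)
Σ b_i: 21/10·1 + (-11/10)·1 = 1 ✓
b·c: (-11/10)·(-5/11) = 1/2 ✓; 2 stages ⇒ order 2.

2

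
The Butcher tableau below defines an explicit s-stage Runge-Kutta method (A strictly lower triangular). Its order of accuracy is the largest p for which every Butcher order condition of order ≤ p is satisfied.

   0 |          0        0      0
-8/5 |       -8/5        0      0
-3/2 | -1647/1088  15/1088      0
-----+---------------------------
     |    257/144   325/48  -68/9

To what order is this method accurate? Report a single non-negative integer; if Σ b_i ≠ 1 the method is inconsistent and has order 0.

3

b = (257/144, 325/48, -68/9)
c = (0, -8/5, -3/2)
Ac = (0, 0, -3/136)
Σ b_i: 257/144·1 + 325/48·1 + (-68/9)·1 = 1 ✓
b·c: 325/48·(-8/5) + (-68/9)·(-3/2) = 1/2 ✓
b·c²: 325/48·64/25 + (-68/9)·9/4 = 1/3 ✓
b·Ac: (-68/9)·(-3/136) = 1/6 ✓; 3 stages ⇒ order 3.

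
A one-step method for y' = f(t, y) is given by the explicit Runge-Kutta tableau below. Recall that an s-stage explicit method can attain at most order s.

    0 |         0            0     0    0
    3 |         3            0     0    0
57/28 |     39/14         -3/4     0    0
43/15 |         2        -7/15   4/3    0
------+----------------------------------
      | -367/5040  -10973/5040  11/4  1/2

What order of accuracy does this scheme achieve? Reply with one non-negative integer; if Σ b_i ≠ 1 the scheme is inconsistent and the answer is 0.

b = (-367/5040, -10973/5040, 11/4, 1/2)
c = (0, 3, 57/28, 43/15)
Ac = (0, 0, -9/4, 46/35)
Σ b_i: (-367/5040)·1 + (-10973/5040)·1 + 11/4·1 + 1/2·1 = 1 ✓
b·c: (-10973/5040)·3 + 11/4·57/28 + 1/2·43/15 = 1/2 ✓
b·c²: (-10973/5040)·9 + 11/4·3249/784 + 1/2·1849/225 = -2885473/705600 ≠ 1/3 ⇒ order 2.
b·Ac: 11/4·(-9/4) + 1/2·46/35 = -3097/560 ≠ 1/6

2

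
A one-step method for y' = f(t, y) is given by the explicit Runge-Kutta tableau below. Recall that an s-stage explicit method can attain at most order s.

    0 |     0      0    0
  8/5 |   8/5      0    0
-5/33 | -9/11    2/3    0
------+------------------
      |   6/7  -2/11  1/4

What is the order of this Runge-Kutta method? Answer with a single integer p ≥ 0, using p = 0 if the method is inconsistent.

0

b = (6/7, -2/11, 1/4)
c = (0, 8/5, -5/33)
Ac = (0, 0, 16/15)
Σ b_i: 6/7·1 + (-2/11)·1 + 1/4·1 = 285/308 ≠ 1 ⇒ order 0.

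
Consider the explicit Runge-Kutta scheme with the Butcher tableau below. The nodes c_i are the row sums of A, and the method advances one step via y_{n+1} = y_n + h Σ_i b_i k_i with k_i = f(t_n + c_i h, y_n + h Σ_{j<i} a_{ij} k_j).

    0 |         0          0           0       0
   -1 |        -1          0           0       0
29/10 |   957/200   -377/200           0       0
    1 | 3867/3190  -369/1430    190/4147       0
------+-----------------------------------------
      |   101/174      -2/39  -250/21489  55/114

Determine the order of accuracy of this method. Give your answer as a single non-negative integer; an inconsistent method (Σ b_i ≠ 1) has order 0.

b = (101/174, -2/39, -250/21489, 55/114)
c = (0, -1, 29/10, 1)
Ac = (0, 0, 377/200, 43/110)
Σ b_i: 101/174·1 + (-2/39)·1 + (-250/21489)·1 + 55/114·1 = 1 ✓
b·c: (-2/39)·(-1) + (-250/21489)·29/10 + 55/114·1 = 1/2 ✓
b·c²: (-2/39)·1 + (-250/21489)·841/100 + 55/114·1 = 1/3 ✓
b·Ac: (-250/21489)·377/200 + 55/114·43/110 = 1/6 ✓
b·c³: (-2/39)·(-1) + (-250/21489)·24389/1000 + 55/114·1 = 1/4 ✓
b·(c∘Ac): (-250/21489)·10933/2000 + 55/114·43/110 = 1/8 ✓
b·Ac²: (-250/21489)·(-377/200) + 55/114·7/55 = 1/12 ✓
b·A²c: 55/114·19/220 = 1/24 ✓; 4 stages ⇒ order 4.

4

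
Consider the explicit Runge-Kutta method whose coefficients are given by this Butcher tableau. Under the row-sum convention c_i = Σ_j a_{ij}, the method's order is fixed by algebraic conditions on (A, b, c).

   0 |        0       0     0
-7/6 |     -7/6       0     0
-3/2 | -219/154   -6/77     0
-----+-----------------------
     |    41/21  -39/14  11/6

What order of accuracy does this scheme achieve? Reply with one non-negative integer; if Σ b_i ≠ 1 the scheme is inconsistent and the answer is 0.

3

b = (41/21, -39/14, 11/6)
c = (0, -7/6, -3/2)
Ac = (0, 0, 1/11)
Σ b_i: 41/21·1 + (-39/14)·1 + 11/6·1 = 1 ✓
b·c: (-39/14)·(-7/6) + 11/6·(-3/2) = 1/2 ✓
b·c²: (-39/14)·49/36 + 11/6·9/4 = 1/3 ✓
b·Ac: 11/6·1/11 = 1/6 ✓; 3 stages ⇒ order 3.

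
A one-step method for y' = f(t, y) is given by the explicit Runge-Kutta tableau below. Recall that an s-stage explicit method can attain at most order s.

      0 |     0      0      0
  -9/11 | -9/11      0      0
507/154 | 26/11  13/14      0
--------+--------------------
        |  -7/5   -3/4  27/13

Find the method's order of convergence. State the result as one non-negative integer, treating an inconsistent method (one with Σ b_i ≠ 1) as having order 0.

0

b = (-7/5, -3/4, 27/13)
c = (0, -9/11, 507/154)
Ac = (0, 0, -117/154)
Σ b_i: (-7/5)·1 + (-3/4)·1 + 27/13·1 = -19/260 ≠ 1 ⇒ order 0.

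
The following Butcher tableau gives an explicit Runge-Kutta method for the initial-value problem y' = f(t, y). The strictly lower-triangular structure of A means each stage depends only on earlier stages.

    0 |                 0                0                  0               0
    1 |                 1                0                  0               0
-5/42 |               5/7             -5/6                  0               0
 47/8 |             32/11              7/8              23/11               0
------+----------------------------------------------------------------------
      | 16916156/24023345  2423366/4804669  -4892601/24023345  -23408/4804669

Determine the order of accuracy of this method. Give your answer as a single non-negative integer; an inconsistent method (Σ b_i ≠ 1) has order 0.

b = (16916156/24023345, 2423366/4804669, -4892601/24023345, -23408/4804669)
c = (0, 1, -5/42, 47/8)
Ac = (0, 0, -5/6, 1157/1848)
Σ b_i: 16916156/24023345·1 + 2423366/4804669·1 + (-4892601/24023345)·1 + (-23408/4804669)·1 = 1 ✓
b·c: 2423366/4804669·1 + (-4892601/24023345)·(-5/42) + (-23408/4804669)·47/8 = 1/2 ✓
b·c²: 2423366/4804669·1 + (-4892601/24023345)·25/1764 + (-23408/4804669)·2209/64 = 1/3 ✓
b·Ac: (-4892601/24023345)·(-5/6) + (-23408/4804669)·1157/1848 = 1/6 ✓
b·c³: 2423366/4804669·1 + (-4892601/24023345)·(-125/74088) + (-23408/4804669)·103823/512 = -99583573/206089632 ≠ 1/4 ⇒ order 3.
b·(c∘Ac): (-4892601/24023345)·25/252 + (-23408/4804669)·54379/14784 = -366351/9609338 ≠ 1/8
b·Ac²: (-4892601/24023345)·(-5/6) + (-23408/4804669)·35107/38808 = 2129287/12880602 ≠ 1/12
b·A²c: (-23408/4804669)·(-115/66) = 122360/14414007 ≠ 1/24

3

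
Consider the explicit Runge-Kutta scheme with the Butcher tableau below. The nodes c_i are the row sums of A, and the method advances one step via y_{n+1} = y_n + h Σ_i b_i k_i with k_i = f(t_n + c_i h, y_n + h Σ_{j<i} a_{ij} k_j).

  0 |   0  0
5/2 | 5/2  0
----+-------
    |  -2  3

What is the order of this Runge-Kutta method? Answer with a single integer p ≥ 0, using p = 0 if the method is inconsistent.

b = (-2, 3)
c = (0, 5/2)
Σ b_i: (-2)·1 + 3·1 = 1 ✓
b·c: 3·5/2 = 15/2 ≠ 1/2 ⇒ order 1.

1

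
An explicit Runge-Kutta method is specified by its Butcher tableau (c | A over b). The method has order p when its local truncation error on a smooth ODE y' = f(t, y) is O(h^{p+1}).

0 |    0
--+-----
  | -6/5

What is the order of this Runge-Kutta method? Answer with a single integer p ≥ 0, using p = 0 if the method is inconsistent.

b = (-6/5)
c = (0)
Σ b_i: (-6/5)·1 = -6/5 ≠ 1 ⇒ order 0.

0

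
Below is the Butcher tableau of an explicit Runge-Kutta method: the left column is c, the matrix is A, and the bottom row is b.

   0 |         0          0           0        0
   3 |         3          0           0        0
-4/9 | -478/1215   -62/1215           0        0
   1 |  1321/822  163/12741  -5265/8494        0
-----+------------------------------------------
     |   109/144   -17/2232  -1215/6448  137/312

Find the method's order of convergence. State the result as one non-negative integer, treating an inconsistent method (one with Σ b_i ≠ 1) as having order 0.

b = (109/144, -17/2232, -1215/6448, 137/312)
c = (0, 3, -4/9, 1)
Ac = (0, 0, -62/405, 43/137)
Σ b_i: 109/144·1 + (-17/2232)·1 + (-1215/6448)·1 + 137/312·1 = 1 ✓
b·c: (-17/2232)·3 + (-1215/6448)·(-4/9) + 137/312·1 = 1/2 ✓
b·c²: (-17/2232)·9 + (-1215/6448)·16/81 + 137/312·1 = 1/3 ✓
b·Ac: (-1215/6448)·(-62/405) + 137/312·43/137 = 1/6 ✓
b·c³: (-17/2232)·27 + (-1215/6448)·(-64/729) + 137/312·1 = 1/4 ✓
b·(c∘Ac): (-1215/6448)·248/3645 + 137/312·43/137 = 1/8 ✓
b·Ac²: (-1215/6448)·(-62/135) + 137/312·(-1/137) = 1/12 ✓
b·A²c: 137/312·13/137 = 1/24 ✓; 4 stages ⇒ order 4.

4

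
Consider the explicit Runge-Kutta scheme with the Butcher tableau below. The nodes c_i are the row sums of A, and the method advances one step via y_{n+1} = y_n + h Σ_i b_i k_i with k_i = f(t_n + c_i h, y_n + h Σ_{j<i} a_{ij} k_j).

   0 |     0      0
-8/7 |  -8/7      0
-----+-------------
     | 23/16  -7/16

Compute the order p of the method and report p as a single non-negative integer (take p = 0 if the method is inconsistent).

b = (23/16, -7/16)
c = (0, -8/7)
Σ b_i: 23/16·1 + (-7/16)·1 = 1 ✓
b·c: (-7/16)·(-8/7) = 1/2 ✓; 2 stages ⇒ order 2.

2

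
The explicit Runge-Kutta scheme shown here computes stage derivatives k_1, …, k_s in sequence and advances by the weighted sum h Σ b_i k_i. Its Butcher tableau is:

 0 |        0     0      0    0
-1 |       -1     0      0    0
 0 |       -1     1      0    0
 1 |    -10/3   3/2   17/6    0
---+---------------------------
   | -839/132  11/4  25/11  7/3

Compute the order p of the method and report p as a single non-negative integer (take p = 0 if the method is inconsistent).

b = (-839/132, 11/4, 25/11, 7/3)
c = (0, -1, 0, 1)
Ac = (0, 0, -1, -3/2)
Σ b_i: (-839/132)·1 + 11/4·1 + 25/11·1 + 7/3·1 = 1 ✓
b·c: 11/4·(-1) + 7/3·1 = -5/12 ≠ 1/2 ⇒ order 1.

1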